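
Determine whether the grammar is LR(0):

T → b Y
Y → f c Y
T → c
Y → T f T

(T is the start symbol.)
A grammar is LR(0) if no state in the canonical LR(0) collection has:
  - both a shift item (dot before a terminal) and a complete item (shift-reduce conflict), or
  - two or more complete items (reduce-reduce conflict; the accept item [T' → T .] counts as a complete item here).

Augment with T' → T and build the canonical LR(0) collection (I0 = CLOSURE({[T' → . T]}), then GOTO on every symbol after a dot until no new states appear). It has 11 states:
  I0: { [T → . b Y], [T → . c], [T' → . T] }  — shift
  I1: { [T' → T .] }  — accept
  I2: { [T → . b Y], [T → . c], [T → b . Y], [Y → . T f T], [Y → . f c Y] }  — shift
  I3: { [T → c .] }  — reduce
  I4: { [Y → T . f T] }  — shift
  I5: { [T → b Y .] }  — reduce
  I6: { [Y → f . c Y] }  — shift
  I7: { [T → . b Y], [T → . c], [Y → . T f T], [Y → . f c Y], [Y → f c . Y] }  — shift
  I8: { [Y → f c Y .] }  — reduce
  I9: { [T → . b Y], [T → . c], [Y → T f . T] }  — shift
  I10: { [Y → T f T .] }  — reduce

Every state is either a pure shift/goto state or contains exactly one complete item and nothing to shift — no conflicts. The grammar is LR(0).

Answer: Yes, the grammar is LR(0)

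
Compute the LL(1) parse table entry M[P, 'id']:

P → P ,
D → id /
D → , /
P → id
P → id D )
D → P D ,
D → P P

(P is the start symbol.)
To find M[P, 'id'], we find productions for P where 'id' is in the predict set (PREDICT(N → α) = (FIRST(α) \ {ε}) ∪ (FOLLOW(N) if α ⇒* ε)).

Relevant sets:
  FIRST(P) = { 'id' }

P → P ,: PREDICT = { 'id' }
  'id' is in predict set, so this production goes in M[P, 'id']
P → id: PREDICT = { 'id' }
  'id' is in predict set, so this production goes in M[P, 'id']
P → id D ): PREDICT = { 'id' }
  'id' is in predict set, so this production goes in M[P, 'id']

M[P, 'id'] = P → P ,, P → id, P → id D )  (a multiply-defined cell — the grammar is not LL(1))

Answer: P → P ,, P → id, P → id D )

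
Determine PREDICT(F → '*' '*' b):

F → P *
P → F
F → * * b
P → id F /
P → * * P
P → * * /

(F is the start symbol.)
{ '*' }

PREDICT(F → '*' '*' b) = (FIRST(RHS) \ {ε}) ∪ (FOLLOW(F) if ε ∈ FIRST(RHS), i.e. RHS ⇒* ε)
FIRST('*' '*' b) = { '*' }
ε ∉ FIRST('*' '*' b), so FOLLOW(F) is not added.
PREDICT(F → '*' '*' b) = { '*' }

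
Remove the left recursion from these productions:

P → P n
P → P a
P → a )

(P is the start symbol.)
P is directly left-recursive. The standard transformation for
  A → A α₁ | ... | A α_m | β₁ | ... | β_n
is
  A  → β₁ A' | ... | β_n A'
  A' → α₁ A' | ... | α_m A' | ε

P → a ) becomes P → a ) P'
P → P n becomes P' → n P'
P → P a becomes P' → a P'
Add P' → ε

Resulting grammar:
P → a ) P'
P' → n P'
P' → a P'
P' → ε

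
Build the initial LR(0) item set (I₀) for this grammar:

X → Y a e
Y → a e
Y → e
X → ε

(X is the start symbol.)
{ [X → . Y a e], [X → .], [X' → . X], [Y → . a e], [Y → . e] }

First, augment the grammar with X' → X
I₀ = CLOSURE({ [X' → . X] }):
  [X' → . X] has the dot before X: add [X → . Y a e], [X → .]
  [X → . Y a e] has the dot before Y: add [Y → . a e], [Y → . e]
No further items can be added.

I₀ = { [X → . Y a e], [X → .], [X' → . X], [Y → . a e], [Y → . e] }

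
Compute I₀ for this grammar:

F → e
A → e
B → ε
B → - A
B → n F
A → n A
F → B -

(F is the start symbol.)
{ [B → . - A], [B → . n F], [B → .], [F → . B -], [F → . e], [F' → . F] }

First, augment the grammar with F' → F
I₀ = CLOSURE({ [F' → . F] }):
  [F' → . F] has the dot before F: add [F → . e], [F → . B -]
  [F → . B -] has the dot before B: add [B → .], [B → . - A], [B → . n F]
No further items can be added.

I₀ = { [B → . - A], [B → . n F], [B → .], [F → . B -], [F → . e], [F' → . F] }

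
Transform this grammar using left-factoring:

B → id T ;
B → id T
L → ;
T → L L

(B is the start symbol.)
B → id T B'
B' → ;
B' → ε
L → ;
T → L L

Left-factoring transforms A → αβ₁ | αβ₂ into A → αA' and A' → β₁ | β₂
(α is the longest common prefix among the alternatives). Repeat until
no nonterminal has two alternatives with a common prefix.

Round 1: B has alternatives sharing prefix 'id T'. Introduce B': B → id T B'
  Add: B' → ;
  Add: B' → ε

No remaining common prefixes — done.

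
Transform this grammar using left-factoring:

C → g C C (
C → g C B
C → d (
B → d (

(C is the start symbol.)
Left-factoring transforms A → αβ₁ | αβ₂ into A → αA' and A' → β₁ | β₂
(α is the longest common prefix among the alternatives). Repeat until
no nonterminal has two alternatives with a common prefix.

Round 1: C has alternatives sharing prefix 'g C'. Introduce C': C → g C C'
  Add: C' → C (
  Add: C' → B

No remaining common prefixes — done.

Resulting grammar:
C → g C C'
C' → C (
C' → B
C → d (
B → d (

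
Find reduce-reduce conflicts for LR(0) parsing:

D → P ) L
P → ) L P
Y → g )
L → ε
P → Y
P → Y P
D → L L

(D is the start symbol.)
Augment with D' → D and build the canonical LR(0) collection (I0 = CLOSURE({[D' → . D]}), then GOTO on every symbol after a dot until no new states appear). It has 14 states:
  I0: { [D → . L L], [D → . P ) L], [D' → . D], [L → .], [P → . ) L P], [P → . Y P], [P → . Y], [Y → . g )] }  — shift, reduce
  I1: { [L → .], [P → ) . L P] }  — reduce
  I2: { [D' → D .] }  — accept
  I3: { [D → L . L], [L → .] }  — reduce
  I4: { [D → P . ) L] }  — shift
  I5: { [P → . ) L P], [P → . Y P], [P → . Y], [P → Y . P], [P → Y .], [Y → . g )] }  — shift, reduce
  I6: { [Y → g . )] }  — shift
  I7: { [Y → g ) .] }  — reduce
  I8: { [P → Y P .] }  — reduce
  I9: { [D → P ) . L], [L → .] }  — reduce
  I10: { [D → P ) L .] }  — reduce
  I11: { [D → L L .] }  — reduce
  I12: { [P → ) L . P], [P → . ) L P], [P → . Y P], [P → . Y], [Y → . g )] }  — shift
  I13: { [P → ) L P .] }  — reduce

No state contains more than one complete item.

Answer: No reduce-reduce conflicts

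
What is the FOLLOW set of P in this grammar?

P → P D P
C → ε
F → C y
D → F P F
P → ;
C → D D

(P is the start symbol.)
To compute FOLLOW(P), find every occurrence of P on a right-hand side N → α P β: add FIRST(β) \ {ε}, and if β is empty or nullable also add FOLLOW(N). Iterate to a fixed point.

P is the start symbol, so $ ∈ FOLLOW(P).
In P → P D P: P is followed by D P, add FIRST(D P) \ {ε} = { 'y' }
In P → P D P: P is at the end; this adds FOLLOW(P) to itself — nothing new
In D → F P F: P is followed by F, add FIRST(F) \ {ε} = { 'y' }

Taking the union: FOLLOW(P) = { $, 'y' }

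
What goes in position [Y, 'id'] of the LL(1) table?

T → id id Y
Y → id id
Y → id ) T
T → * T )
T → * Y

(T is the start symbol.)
To find M[Y, 'id'], we find productions for Y where 'id' is in the predict set (PREDICT(N → α) = (FIRST(α) \ {ε}) ∪ (FOLLOW(N) if α ⇒* ε)).

Y → id id: PREDICT = { 'id' }
  'id' is in predict set, so this production goes in M[Y, 'id']
Y → id ) T: PREDICT = { 'id' }
  'id' is in predict set, so this production goes in M[Y, 'id']

M[Y, 'id'] = Y → id id, Y → id ) T  (a multiply-defined cell — the grammar is not LL(1))

Answer: Y → id id, Y → id ) T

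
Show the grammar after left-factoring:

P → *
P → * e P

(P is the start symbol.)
Left-factoring transforms A → αβ₁ | αβ₂ into A → αA' and A' → β₁ | β₂
(α is the longest common prefix among the alternatives). Repeat until
no nonterminal has two alternatives with a common prefix.

Round 1: P has alternatives sharing prefix '*'. Introduce P': P → * P'
  Add: P' → ε
  Add: P' → e P

No remaining common prefixes — done.

Resulting grammar:
P → * P'
P' → ε
P' → e P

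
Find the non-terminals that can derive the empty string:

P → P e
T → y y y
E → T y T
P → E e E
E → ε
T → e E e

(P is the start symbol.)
{ 'E' }

ε-productions: E → ε
So E is immediately nullable.
No further non-terminal can be added: every production for the remaining non-terminals contains a terminal or a non-nullable non-terminal.
Nullable = { 'E' }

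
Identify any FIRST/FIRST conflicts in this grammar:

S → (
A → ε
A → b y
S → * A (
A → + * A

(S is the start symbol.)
A FIRST/FIRST conflict occurs when two productions N → α and N → β for the same non-terminal have FIRST(α) ∩ FIRST(β) ≠ ∅ (with ε ∈ FIRST of a nullable right-hand side, so two nullable alternatives also conflict).

Productions for S:
  S → (: FIRST = { '(' }
  S → * A (: FIRST = { '*' }
Productions for A:
  A → ε: FIRST = { ε }
  A → b y: FIRST = { 'b' }
  A → + * A: FIRST = { '+' }

All alternatives of each non-terminal have pairwise disjoint FIRST sets.

Answer: No FIRST/FIRST conflicts.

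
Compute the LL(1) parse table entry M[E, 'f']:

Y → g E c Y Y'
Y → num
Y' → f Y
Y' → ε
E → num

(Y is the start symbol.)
Empty (error entry)

To find M[E, 'f'], we find productions for E where 'f' is in the predict set (PREDICT(N → α) = (FIRST(α) \ {ε}) ∪ (FOLLOW(N) if α ⇒* ε)).

E → num: PREDICT = { 'num' }

M[E, 'f'] is empty (no production applies)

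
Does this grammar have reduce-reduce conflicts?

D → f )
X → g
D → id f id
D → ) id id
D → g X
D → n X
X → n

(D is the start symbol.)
Augment with D' → D and build the canonical LR(0) collection (I0 = CLOSURE({[D' → . D]}), then GOTO on every symbol after a dot until no new states appear). It has 16 states:
  I0: { [D → . ) id id], [D → . f )], [D → . g X], [D → . id f id], [D → . n X], [D' → . D] }  — shift
  I1: { [D → ) . id id] }  — shift
  I2: { [D' → D .] }  — accept
  I3: { [D → f . )] }  — shift
  I4: { [D → g . X], [X → . g], [X → . n] }  — shift
  I5: { [D → id . f id] }  — shift
  I6: { [D → n . X], [X → . g], [X → . n] }  — shift
  I7: { [D → n X .] }  — reduce
  I8: { [X → g .] }  — reduce
  I9: { [X → n .] }  — reduce
  I10: { [D → id f . id] }  — shift
  I11: { [D → id f id .] }  — reduce
  I12: { [D → g X .] }  — reduce
  I13: { [D → f ) .] }  — reduce
  I14: { [D → ) id . id] }  — shift
  I15: { [D → ) id id .] }  — reduce

No state contains more than one complete item.

Answer: No reduce-reduce conflicts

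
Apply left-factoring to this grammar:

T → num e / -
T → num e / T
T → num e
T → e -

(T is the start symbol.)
T → num e T'
T' → / T''
T'' → -
T'' → T
T' → ε
T → e -

Left-factoring transforms A → αβ₁ | αβ₂ into A → αA' and A' → β₁ | β₂
(α is the longest common prefix among the alternatives). Repeat until
no nonterminal has two alternatives with a common prefix.

Round 1: T has alternatives sharing prefix 'num e'. Introduce T': T → num e T'
  Add: T' → / -
  Add: T' → / T
  Add: T' → ε

Round 2: T' has alternatives sharing prefix '/'. Introduce T'': T' → / T''
  Add: T'' → -
  Add: T'' → T

No remaining common prefixes — done.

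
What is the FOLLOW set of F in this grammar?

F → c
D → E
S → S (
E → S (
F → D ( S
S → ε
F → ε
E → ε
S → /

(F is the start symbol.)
{ $ }

To compute FOLLOW(F), find every occurrence of F on a right-hand side N → α F β: add FIRST(β) \ {ε}, and if β is empty or nullable also add FOLLOW(N). Iterate to a fixed point.

F is the start symbol, so $ ∈ FOLLOW(F).
F does not occur on any right-hand side.

Taking the union: FOLLOW(F) = { $ }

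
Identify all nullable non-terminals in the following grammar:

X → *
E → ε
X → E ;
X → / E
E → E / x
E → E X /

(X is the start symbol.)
{ 'E' }

A non-terminal is nullable if it can derive ε (the empty string): either it has an ε-production, or it has a production whose right-hand side consists entirely of nullable non-terminals.

ε-productions: E → ε
So E is immediately nullable.
No further non-terminal can be added: every production for the remaining non-terminals contains a terminal or a non-nullable non-terminal.
Nullable = { 'E' }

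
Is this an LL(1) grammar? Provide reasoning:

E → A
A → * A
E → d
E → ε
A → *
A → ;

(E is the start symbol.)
No. Predict set conflict for A: { '*' }

Relevant sets:
  FIRST(A) = { '*', ';' }
  FOLLOW(E) = { $ }

For E:
  PREDICT(E → A) = { '*', ';' }
  PREDICT(E → d) = { 'd' }
  PREDICT(E → ε) = { $ }
For A:
  PREDICT(A → '*' A) = { '*' }
  PREDICT(A → '*') = { '*' }
  PREDICT(A → ';') = { ';' }

Conflict found: Predict set conflict for A: { '*' }
The grammar is NOT LL(1).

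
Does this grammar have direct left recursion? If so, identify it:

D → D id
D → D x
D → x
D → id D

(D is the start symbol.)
Yes, D is left-recursive

D → D id: LEFT RECURSIVE (starts with D)
D → D x: LEFT RECURSIVE (starts with D)
D → x: starts with x
D → id D: starts with id

The grammar has direct left recursion on: D.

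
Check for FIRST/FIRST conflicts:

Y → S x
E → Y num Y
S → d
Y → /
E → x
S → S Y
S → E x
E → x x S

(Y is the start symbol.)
A FIRST/FIRST conflict occurs when two productions N → α and N → β for the same non-terminal have FIRST(α) ∩ FIRST(β) ≠ ∅ (with ε ∈ FIRST of a nullable right-hand side, so two nullable alternatives also conflict).

FIRST sets of the non-terminals at (or reachable through a nullable prefix from) the front of some alternative:
  FIRST(S) = { '/', 'd', 'x' }
  FIRST(Y) = { '/', 'd', 'x' }
  FIRST(E) = { '/', 'd', 'x' }

Productions for Y:
  Y → S x: FIRST = { '/', 'd', 'x' }
  Y → /: FIRST = { '/' }
Productions for E:
  E → Y num Y: FIRST = { '/', 'd', 'x' }
  E → x: FIRST = { 'x' }
  E → x x S: FIRST = { 'x' }
Productions for S:
  S → d: FIRST = { 'd' }
  S → S Y: FIRST = { '/', 'd', 'x' }
  S → E x: FIRST = { '/', 'd', 'x' }

Conflict for Y: Y → S x and Y → /
  Overlap: { '/' }
Conflict for E: E → Y num Y and E → x
  Overlap: { 'x' }
Conflict for E: E → Y num Y and E → x x S
  Overlap: { 'x' }
Conflict for E: E → x and E → x x S
  Overlap: { 'x' }
Conflict for S: S → d and S → S Y
  Overlap: { 'd' }
Conflict for S: S → d and S → E x
  Overlap: { 'd' }
Conflict for S: S → S Y and S → E x
  Overlap: { '/', 'd', 'x' }

Answer: Yes. Y → S x / Y → '/' on { '/' }; E → Y num Y / E → x on { 'x' }; E → Y num Y / E → x x S on { 'x' }; E → x / E → x x S on { 'x' }; S → d / S → S Y on { 'd' }; S → d / S → E x on { 'd' }; S → S Y / S → E x on { '/', 'd', 'x' }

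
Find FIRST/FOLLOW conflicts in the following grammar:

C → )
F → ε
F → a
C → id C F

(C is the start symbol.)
Nullable non-terminals: F.

F: nullable alternative(s) F → ε; FOLLOW(F) = { $, 'a' }
  F → ε: FIRST \ {ε} = { } — this is the only nullable alternative, skip
  F → a: FIRST \ {ε} = { 'a' } — overlaps FOLLOW(F) on { 'a' }: CONFLICT

C has no nullable alternative, so no FIRST/FOLLOW check is needed there.

So the grammar has 1 FIRST/FOLLOW conflict (marked CONFLICT above).

Answer: Yes. F → a with FOLLOW(F) on { 'a' }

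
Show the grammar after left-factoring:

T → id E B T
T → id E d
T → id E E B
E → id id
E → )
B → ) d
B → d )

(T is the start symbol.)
T → id E T'
T' → B T
T' → d
T' → E B
E → id id
E → )
B → ) d
B → d )

Left-factoring transforms A → αβ₁ | αβ₂ into A → αA' and A' → β₁ | β₂
(α is the longest common prefix among the alternatives). Repeat until
no nonterminal has two alternatives with a common prefix.

Round 1: T has alternatives sharing prefix 'id E'. Introduce T': T → id E T'
  Add: T' → B T
  Add: T' → d
  Add: T' → E B

No remaining common prefixes — done.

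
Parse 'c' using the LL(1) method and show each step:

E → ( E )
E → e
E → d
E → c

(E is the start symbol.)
Stack is shown with the top on the left.

Stack  Input  Action
--------------------
E $    c $    output E → c
c $    c $    match 'c'
$      $      accept

The string is accepted.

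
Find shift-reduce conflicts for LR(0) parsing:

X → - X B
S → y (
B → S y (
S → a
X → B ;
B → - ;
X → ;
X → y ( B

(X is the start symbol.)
A shift-reduce conflict occurs when an LR(0) state has both:
  - a complete (reduce) item [A → α .] (dot at the end), and
  - a shift item [B → β . c γ] (dot before a terminal).

Augment with X' → X and build the canonical LR(0) collection (I0 = CLOSURE({[X' → . X]}), then GOTO on every symbol after a dot until no new states appear). It has 20 states:
  I0: { [B → . - ;], [B → . S y (], [S → . a], [S → . y (], [X → . - X B], [X → . ;], [X → . B ;], [X → . y ( B], [X' → . X] }  — shift
  I1: { [B → - . ;], [B → . - ;], [B → . S y (], [S → . a], [S → . y (], [X → - . X B], [X → . - X B], [X → . ;], [X → . B ;], [X → . y ( B] }  — shift
  I2: { [X → ; .] }  — reduce
  I3: { [X → B . ;] }  — shift
  I4: { [B → S . y (] }  — shift
  I5: { [X' → X .] }  — accept
  I6: { [S → a .] }  — reduce
  I7: { [S → y . (], [X → y . ( B] }  — shift
  I8: { [B → . - ;], [B → . S y (], [S → . a], [S → . y (], [S → y ( .], [X → y ( . B] }  — shift, reduce
  I9: { [B → - . ;] }  — shift
  I10: { [X → y ( B .] }  — reduce
  I11: { [S → y . (] }  — shift
  I12: { [S → y ( .] }  — reduce
  I13: { [B → - ; .] }  — reduce
  I14: { [B → S y . (] }  — shift
  I15: { [B → S y ( .] }  — reduce
  I16: { [X → B ; .] }  — reduce
  I17: { [B → - ; .], [X → ; .] }  — 2 reduces
  I18: { [B → . - ;], [B → . S y (], [S → . a], [S → . y (], [X → - X . B] }  — shift
  I19: { [X → - X B .] }  — reduce

I8 contains reduce item [S → y ( .] and shift items [B → . - ;], [S → . a], [S → . y (] — shift-reduce conflict.

Answer: Yes — I8: [S → y ( .] vs [B → . - ;]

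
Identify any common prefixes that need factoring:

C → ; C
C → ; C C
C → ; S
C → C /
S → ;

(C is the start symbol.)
Yes, C has productions with common prefix ';'

Left-factoring is needed when two productions for the same non-terminal
share a common prefix on the right-hand side.

Productions for C:
  C → ; C
  C → ; C C
  C → ; S
  C → C /

Found common prefix ';' in productions for C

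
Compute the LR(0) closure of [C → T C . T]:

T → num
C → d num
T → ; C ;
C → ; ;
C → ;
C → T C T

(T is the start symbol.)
{ [C → T C . T], [T → . ; C ;], [T → . num] }

To compute CLOSURE, for each item [A → α.Bβ] where B is a non-terminal, add [B → .γ] for all productions B → γ; repeat for the newly added items until nothing changes.

Start with: [C → T C . T]
  [C → T C . T] has the dot before T: add [T → . num], [T → . ; C ;]
No further items can be added.

CLOSURE = { [C → T C . T], [T → . ; C ;], [T → . num] }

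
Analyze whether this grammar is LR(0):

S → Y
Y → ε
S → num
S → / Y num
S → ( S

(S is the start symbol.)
A grammar is LR(0) if no state in the canonical LR(0) collection has:
  - both a shift item (dot before a terminal) and a complete item (shift-reduce conflict), or
  - two or more complete items (reduce-reduce conflict; the accept item [S' → S .] counts as a complete item here).

Augment with S' → S and build the canonical LR(0) collection (I0 = CLOSURE({[S' → . S]}), then GOTO on every symbol after a dot until no new states appear). It has 9 states:
  I0: { [S → . ( S], [S → . / Y num], [S → . Y], [S → . num], [S' → . S], [Y → .] }  — shift, reduce
  I1: { [S → ( . S], [S → . ( S], [S → . / Y num], [S → . Y], [S → . num], [Y → .] }  — shift, reduce
  I2: { [S → / . Y num], [Y → .] }  — reduce
  I3: { [S' → S .] }  — accept
  I4: { [S → Y .] }  — reduce
  I5: { [S → num .] }  — reduce
  I6: { [S → / Y . num] }  — shift
  I7: { [S → / Y num .] }  — reduce
  I8: { [S → ( S .] }  — reduce

Conflict in state I0:
  Shift-reduce conflict between [Y → .] and [S → . ( S]
So the grammar is NOT LR(0).

Answer: No. Shift-reduce conflict between [Y → .] and [S → . ( S]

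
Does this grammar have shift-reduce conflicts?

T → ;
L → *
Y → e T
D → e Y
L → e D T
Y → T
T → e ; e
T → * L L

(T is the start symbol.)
Yes — I15: [T → ; .] vs [T → e ; . e]

A shift-reduce conflict occurs when an LR(0) state has both:
  - a complete (reduce) item [A → α .] (dot at the end), and
  - a shift item [B → β . c γ] (dot before a terminal).

Augment with T' → T and build the canonical LR(0) collection (I0 = CLOSURE({[T' → . T]}), then GOTO on every symbol after a dot until no new states appear). It has 19 states:
  I0: { [T → . * L L], [T → . ;], [T → . e ; e], [T' → . T] }  — shift
  I1: { [L → . *], [L → . e D T], [T → * . L L] }  — shift
  I2: { [T → ; .] }  — reduce
  I3: { [T' → T .] }  — accept
  I4: { [T → e . ; e] }  — shift
  I5: { [T → e ; . e] }  — shift
  I6: { [T → e ; e .] }  — reduce
  I7: { [L → * .] }  — reduce
  I8: { [L → . *], [L → . e D T], [T → * L . L] }  — shift
  I9: { [D → . e Y], [L → e . D T] }  — shift
  I10: { [L → e D . T], [T → . * L L], [T → . ;], [T → . e ; e] }  — shift
  I11: { [D → e . Y], [T → . * L L], [T → . ;], [T → . e ; e], [Y → . T], [Y → . e T] }  — shift
  I12: { [Y → T .] }  — reduce
  I13: { [D → e Y .] }  — reduce
  I14: { [T → . * L L], [T → . ;], [T → . e ; e], [T → e . ; e], [Y → e . T] }  — shift
  I15: { [T → ; .], [T → e ; . e] }  — shift, reduce
  I16: { [Y → e T .] }  — reduce
  I17: { [L → e D T .] }  — reduce
  I18: { [T → * L L .] }  — reduce

I15 contains reduce item [T → ; .] and shift item [T → e ; . e] — shift-reduce conflict.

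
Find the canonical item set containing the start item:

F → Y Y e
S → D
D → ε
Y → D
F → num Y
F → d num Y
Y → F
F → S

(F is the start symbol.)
First, augment the grammar with F' → F
I₀ = CLOSURE({ [F' → . F] }):
  [F' → . F] has the dot before F: add [F → . Y Y e], [F → . num Y], [F → . d num Y], [F → . S]
  [F → . Y Y e] has the dot before Y: add [Y → . D], [Y → . F]
  [F → . S] has the dot before S: add [S → . D]
  [Y → . D] has the dot before D: add [D → .]
No further items can be added.

I₀ = { [D → .], [F → . S], [F → . Y Y e], [F → . d num Y], [F → . num Y], [F' → . F], [S → . D], [Y → . D], [Y → . F] }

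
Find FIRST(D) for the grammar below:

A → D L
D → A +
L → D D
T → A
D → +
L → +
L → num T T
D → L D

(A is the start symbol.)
To compute FIRST(D), examine every production with D on the left-hand side, reading each right-hand side left to right until a non-nullable symbol is reached.

FIRST sets of the other non-terminals involved (by the same procedure, iterated to a fixed point):
  FIRST(A) = { '+', 'num' }
  FIRST(L) = { '+', 'num' }

From D → A +:
  - A is a non-terminal: add FIRST(A) \ {ε} = { '+', 'num' }
    A is not nullable, so stop
From D → +:
  - '+' is a terminal: add '+' and stop
From D → L D:
  - L is a non-terminal: add FIRST(L) \ {ε} = { '+', 'num' }
    L is not nullable, so stop

Collecting: FIRST(D) = { '+', 'num' }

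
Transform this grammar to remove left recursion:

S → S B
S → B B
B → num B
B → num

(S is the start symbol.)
S is directly left-recursive. The standard transformation for
  A → A α₁ | ... | A α_m | β₁ | ... | β_n
is
  A  → β₁ A' | ... | β_n A'
  A' → α₁ A' | ... | α_m A' | ε

S → B B becomes S → B B S'
S → S B becomes S' → B S'
Add S' → ε

Productions for other non-terminals are unchanged:
  B → num B
  B → num

Resulting grammar:
S → B B S'
S' → B S'
S' → ε
B → num B
B → num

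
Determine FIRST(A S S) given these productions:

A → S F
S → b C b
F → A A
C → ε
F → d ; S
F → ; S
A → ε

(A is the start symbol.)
{ 'b' }

FIRST sets of the non-terminals involved (from the grammar, by fixed-point iteration):
  FIRST(A) = { 'b', ε }
  FIRST(S) = { 'b' }

To compute FIRST(A S S), process the symbols left to right:
Symbol A is a non-terminal. Add FIRST(A) \ {ε} = { 'b' }
A is nullable (ε ∈ FIRST(A)), continue to the next symbol.
Symbol S is a non-terminal. Add FIRST(S) \ {ε} = { 'b' }
S is not nullable (ε ∉ FIRST(S)), so stop here.
FIRST(A S S) = { 'b' }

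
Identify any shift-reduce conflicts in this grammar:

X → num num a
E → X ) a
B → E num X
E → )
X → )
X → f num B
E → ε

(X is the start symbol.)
Augment with X' → X and build the canonical LR(0) collection (I0 = CLOSURE({[X' → . X]}), then GOTO on every symbol after a dot until no new states appear). It has 16 states:
  I0: { [X → . )], [X → . f num B], [X → . num num a], [X' → . X] }  — shift
  I1: { [X → ) .] }  — reduce
  I2: { [X' → X .] }  — accept
  I3: { [X → f . num B] }  — shift
  I4: { [X → num . num a] }  — shift
  I5: { [X → num num . a] }  — shift
  I6: { [X → num num a .] }  — reduce
  I7: { [B → . E num X], [E → . )], [E → . X ) a], [E → .], [X → . )], [X → . f num B], [X → . num num a], [X → f num . B] }  — shift, reduce
  I8: { [E → ) .], [X → ) .] }  — 2 reduces
  I9: { [X → f num B .] }  — reduce
  I10: { [B → E . num X] }  — shift
  I11: { [E → X . ) a] }  — shift
  I12: { [E → X ) . a] }  — shift
  I13: { [E → X ) a .] }  — reduce
  I14: { [B → E num . X], [X → . )], [X → . f num B], [X → . num num a] }  — shift
  I15: { [B → E num X .] }  — reduce

I7 contains reduce item [E → .] and shift items [E → . )], [X → . )], [X → . f num B], [X → . num num a] — shift-reduce conflict.

Answer: Yes — I7: [E → .] vs [E → . )]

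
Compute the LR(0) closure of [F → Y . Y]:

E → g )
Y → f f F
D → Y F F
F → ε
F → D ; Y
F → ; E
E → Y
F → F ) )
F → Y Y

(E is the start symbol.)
{ [F → Y . Y], [Y → . f f F] }

To compute CLOSURE, for each item [A → α.Bβ] where B is a non-terminal, add [B → .γ] for all productions B → γ; repeat for the newly added items until nothing changes.

Start with: [F → Y . Y]
  [F → Y . Y] has the dot before Y: add [Y → . f f F]
No further items can be added.

CLOSURE = { [F → Y . Y], [Y → . f f F] }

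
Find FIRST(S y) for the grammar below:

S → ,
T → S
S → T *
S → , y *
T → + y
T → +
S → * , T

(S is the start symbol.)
FIRST sets of the non-terminals involved (from the grammar, by fixed-point iteration):
  FIRST(S) = { '*', '+', ',' }

To compute FIRST(S y), process the symbols left to right:
Symbol S is a non-terminal. Add FIRST(S) \ {ε} = { '*', '+', ',' }
S is not nullable (ε ∉ FIRST(S)), so stop here.
FIRST(S y) = { '*', '+', ',' }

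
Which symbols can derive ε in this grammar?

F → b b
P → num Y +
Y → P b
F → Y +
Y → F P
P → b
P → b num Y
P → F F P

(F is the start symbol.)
None

There are no ε-productions, so no non-terminal can derive ε.
No non-terminals are nullable.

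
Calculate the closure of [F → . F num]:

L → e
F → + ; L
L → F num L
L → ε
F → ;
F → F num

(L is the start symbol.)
{ [F → . + ; L], [F → . ;], [F → . F num] }

To compute CLOSURE, for each item [A → α.Bβ] where B is a non-terminal, add [B → .γ] for all productions B → γ; repeat for the newly added items until nothing changes.

Start with: [F → . F num]
  [F → . F num] has the dot before F: add [F → . + ; L], [F → . ;]
No further items can be added.

CLOSURE = { [F → . + ; L], [F → . ;], [F → . F num] }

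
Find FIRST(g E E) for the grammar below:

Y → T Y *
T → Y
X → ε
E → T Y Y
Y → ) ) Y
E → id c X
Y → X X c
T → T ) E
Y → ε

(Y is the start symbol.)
To compute FIRST(g E E), process the symbols left to right:
Symbol g is a terminal. Add 'g' and stop.
FIRST(g E E) = { 'g' }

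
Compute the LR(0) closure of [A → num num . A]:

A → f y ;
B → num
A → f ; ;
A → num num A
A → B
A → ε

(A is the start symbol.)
To compute CLOSURE, for each item [A → α.Bβ] where B is a non-terminal, add [B → .γ] for all productions B → γ; repeat for the newly added items until nothing changes.

Start with: [A → num num . A]
  [A → num num . A] has the dot before A: add [A → . f y ;], [A → . f ; ;], [A → . num num A], [A → . B], [A → .]
  [A → . B] has the dot before B: add [B → . num]
No further items can be added.

CLOSURE = { [A → . B], [A → . f ; ;], [A → . f y ;], [A → . num num A], [A → .], [A → num num . A], [B → . num] }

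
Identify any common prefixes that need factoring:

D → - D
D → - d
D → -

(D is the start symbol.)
Yes, D has productions with common prefix '-'

Left-factoring is needed when two productions for the same non-terminal
share a common prefix on the right-hand side.

Productions for D:
  D → - D
  D → - d
  D → -

Found common prefix '-' in productions for D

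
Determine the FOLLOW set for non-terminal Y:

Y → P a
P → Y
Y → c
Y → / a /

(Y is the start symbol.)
Y is the start symbol, so $ ∈ FOLLOW(Y).
In P → Y: Y is at the end, add FOLLOW(P)

The FOLLOW sets referred to above (computed the same way, to a fixed point):
  FOLLOW(P) = { 'a' }

Taking the union: FOLLOW(Y) = { $, 'a' }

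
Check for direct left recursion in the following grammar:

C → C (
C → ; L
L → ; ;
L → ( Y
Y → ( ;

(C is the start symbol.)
C → C (: LEFT RECURSIVE (starts with C)
C → ; L: starts with ';'
L → ; ;: starts with ';'
L → ( Y: starts with '('
Y → ( ;: starts with '('

The grammar has direct left recursion on: C.

Answer: Yes, C is left-recursive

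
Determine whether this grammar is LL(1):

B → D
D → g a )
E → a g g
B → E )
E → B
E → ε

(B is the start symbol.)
No. Predict set conflict for B: { 'g' }

Relevant sets:
  FIRST(D) = { 'g' }
  FIRST(E) = { ')', 'a', 'g', ε }
  FIRST(B) = { ')', 'a', 'g' }
  FOLLOW(E) = { ')' }

For B:
  PREDICT(B → D) = { 'g' }
  PREDICT(B → E ')') = { ')', 'a', 'g' }
For E:
  PREDICT(E → a g g) = { 'a' }
  PREDICT(E → B) = { ')', 'a', 'g' }
  PREDICT(E → ε) = { ')' }
D has a single production, so nothing to check there.

Conflict found: Predict set conflict for B: { 'g' }
The grammar is NOT LL(1).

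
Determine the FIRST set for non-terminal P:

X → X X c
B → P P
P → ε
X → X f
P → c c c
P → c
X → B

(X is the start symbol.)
From P → ε:
  - ε-production, so ε ∈ FIRST(P)
From P → c c c:
  - c is a terminal: add 'c' and stop
From P → c:
  - c is a terminal: add 'c' and stop

Collecting: FIRST(P) = { 'c', ε }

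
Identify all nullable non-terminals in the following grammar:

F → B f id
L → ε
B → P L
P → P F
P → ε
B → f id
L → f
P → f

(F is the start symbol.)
ε-productions: L → ε, P → ε
So L, P are immediately nullable.
B → P L: every symbol on the right is nullable, so B is nullable too.
No further non-terminal can be added: every production for the remaining non-terminals contains a terminal or a non-nullable non-terminal.
Nullable = { 'B', 'L', 'P' }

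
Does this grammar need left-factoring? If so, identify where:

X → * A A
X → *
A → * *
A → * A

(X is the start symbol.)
Left-factoring is needed when two productions for the same non-terminal
share a common prefix on the right-hand side.

Productions for X:
  X → * A A
  X → *
Productions for A:
  A → * *
  A → * A

Found common prefix '*' in productions for X
Found common prefix '*' in productions for A

Answer: Yes, X has productions with common prefix '*'; A has productions with common prefix '*'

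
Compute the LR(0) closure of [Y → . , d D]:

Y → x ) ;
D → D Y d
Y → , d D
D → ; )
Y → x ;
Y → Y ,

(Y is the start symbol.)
Start with: [Y → . , d D]
The dot precedes the terminal ',', so nothing is added.

CLOSURE = { [Y → . , d D] }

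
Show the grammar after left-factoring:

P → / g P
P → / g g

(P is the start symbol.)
Left-factoring transforms A → αβ₁ | αβ₂ into A → αA' and A' → β₁ | β₂
(α is the longest common prefix among the alternatives). Repeat until
no nonterminal has two alternatives with a common prefix.

Round 1: P has alternatives sharing prefix '/ g'. Introduce P': P → / g P'
  Add: P' → P
  Add: P' → g

No remaining common prefixes — done.

Resulting grammar:
P → / g P'
P' → P
P' → g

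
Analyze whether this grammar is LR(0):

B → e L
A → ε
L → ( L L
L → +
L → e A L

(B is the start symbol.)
A grammar is LR(0) if no state in the canonical LR(0) collection has:
  - both a shift item (dot before a terminal) and a complete item (shift-reduce conflict), or
  - two or more complete items (reduce-reduce conflict; the accept item [B' → B .] counts as a complete item here).

Augment with B' → B and build the canonical LR(0) collection (I0 = CLOSURE({[B' → . B]}), then GOTO on every symbol after a dot until no new states appear). It has 11 states:
  I0: { [B → . e L], [B' → . B] }  — shift
  I1: { [B' → B .] }  — accept
  I2: { [B → e . L], [L → . ( L L], [L → . +], [L → . e A L] }  — shift
  I3: { [L → ( . L L], [L → . ( L L], [L → . +], [L → . e A L] }  — shift
  I4: { [L → + .] }  — reduce
  I5: { [B → e L .] }  — reduce
  I6: { [A → .], [L → e . A L] }  — reduce
  I7: { [L → . ( L L], [L → . +], [L → . e A L], [L → e A . L] }  — shift
  I8: { [L → e A L .] }  — reduce
  I9: { [L → ( L . L], [L → . ( L L], [L → . +], [L → . e A L] }  — shift
  I10: { [L → ( L L .] }  — reduce

Every state is either a pure shift/goto state or contains exactly one complete item and nothing to shift — no conflicts. The grammar is LR(0).

Answer: Yes, the grammar is LR(0)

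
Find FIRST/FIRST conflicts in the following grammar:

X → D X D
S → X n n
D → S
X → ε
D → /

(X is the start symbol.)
Yes. D → S / D → '/' on { '/' }

A FIRST/FIRST conflict occurs when two productions N → α and N → β for the same non-terminal have FIRST(α) ∩ FIRST(β) ≠ ∅ (with ε ∈ FIRST of a nullable right-hand side, so two nullable alternatives also conflict).

FIRST sets of the non-terminals at (or reachable through a nullable prefix from) the front of some alternative:
  FIRST(D) = { '/', 'n' }
  FIRST(S) = { '/', 'n' }

Productions for X:
  X → D X D: FIRST = { '/', 'n' }
  X → ε: FIRST = { ε }
Productions for D:
  D → S: FIRST = { '/', 'n' }
  D → /: FIRST = { '/' }
S has only one production, so no FIRST/FIRST conflict is possible there.

Conflict for D: D → S and D → /
  Overlap: { '/' }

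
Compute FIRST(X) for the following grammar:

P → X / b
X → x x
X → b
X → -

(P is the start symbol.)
{ '-', 'b', 'x' }

From X → x x:
  - x is a terminal: add 'x' and stop
From X → b:
  - b is a terminal: add 'b' and stop
From X → -:
  - '-' is a terminal: add '-' and stop

Collecting: FIRST(X) = { '-', 'b', 'x' }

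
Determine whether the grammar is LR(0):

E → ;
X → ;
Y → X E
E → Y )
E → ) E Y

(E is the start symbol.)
A grammar is LR(0) if no state in the canonical LR(0) collection has:
  - both a shift item (dot before a terminal) and a complete item (shift-reduce conflict), or
  - two or more complete items (reduce-reduce conflict; the accept item [E' → E .] counts as a complete item here).

Augment with E' → E and build the canonical LR(0) collection (I0 = CLOSURE({[E' → . E]}), then GOTO on every symbol after a dot until no new states appear). It has 11 states:
  I0: { [E → . ) E Y], [E → . ;], [E → . Y )], [E' → . E], [X → . ;], [Y → . X E] }  — shift
  I1: { [E → ) . E Y], [E → . ) E Y], [E → . ;], [E → . Y )], [X → . ;], [Y → . X E] }  — shift
  I2: { [E → ; .], [X → ; .] }  — 2 reduces
  I3: { [E' → E .] }  — accept
  I4: { [E → . ) E Y], [E → . ;], [E → . Y )], [X → . ;], [Y → . X E], [Y → X . E] }  — shift
  I5: { [E → Y . )] }  — shift
  I6: { [E → Y ) .] }  — reduce
  I7: { [Y → X E .] }  — reduce
  I8: { [E → ) E . Y], [X → . ;], [Y → . X E] }  — shift
  I9: { [X → ; .] }  — reduce
  I10: { [E → ) E Y .] }  — reduce

Conflict in state I2:
  Reduce-reduce conflict: [E → ; .] and [X → ; .]
So the grammar is NOT LR(0).

Answer: No. Reduce-reduce conflict: [E → ; .] and [X → ; .]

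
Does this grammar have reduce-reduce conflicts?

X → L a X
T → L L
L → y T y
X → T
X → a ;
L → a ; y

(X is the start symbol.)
No reduce-reduce conflicts

A reduce-reduce conflict occurs when an LR(0) state has two complete items [A → α .] and [B → β .] — both call for a reduction, and with no lookahead the parser cannot choose between them.

Augment with X' → X and build the canonical LR(0) collection (I0 = CLOSURE({[X' → . X]}), then GOTO on every symbol after a dot until no new states appear). It has 16 states:
  I0: { [L → . a ; y], [L → . y T y], [T → . L L], [X → . L a X], [X → . T], [X → . a ;], [X' → . X] }  — shift
  I1: { [L → . a ; y], [L → . y T y], [T → L . L], [X → L . a X] }  — shift
  I2: { [X → T .] }  — reduce
  I3: { [X' → X .] }  — accept
  I4: { [L → a . ; y], [X → a . ;] }  — shift
  I5: { [L → . a ; y], [L → . y T y], [L → y . T y], [T → . L L] }  — shift
  I6: { [L → . a ; y], [L → . y T y], [T → L . L] }  — shift
  I7: { [L → y T . y] }  — shift
  I8: { [L → a . ; y] }  — shift
  I9: { [L → a ; . y] }  — shift
  I10: { [L → a ; y .] }  — reduce
  I11: { [L → y T y .] }  — reduce
  I12: { [T → L L .] }  — reduce
  I13: { [L → a ; . y], [X → a ; .] }  — shift, reduce
  I14: { [L → . a ; y], [L → . y T y], [L → a . ; y], [T → . L L], [X → . L a X], [X → . T], [X → . a ;], [X → L a . X] }  — shift
  I15: { [X → L a X .] }  — reduce

No state contains more than one complete item.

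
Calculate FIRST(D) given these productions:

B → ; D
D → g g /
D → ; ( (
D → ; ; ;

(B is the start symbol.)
From D → g g /:
  - g is a terminal: add 'g' and stop
From D → ; ( (:
  - ';' is a terminal: add ';' and stop
From D → ; ; ;:
  - ';' is a terminal: add ';' and stop

Collecting: FIRST(D) = { ';', 'g' }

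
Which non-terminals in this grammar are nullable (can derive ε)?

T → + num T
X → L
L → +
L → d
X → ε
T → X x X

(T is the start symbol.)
{ 'X' }

A non-terminal is nullable if it can derive ε (the empty string): either it has an ε-production, or it has a production whose right-hand side consists entirely of nullable non-terminals.

ε-productions: X → ε
So X is immediately nullable.
No further non-terminal can be added: every production for the remaining non-terminals contains a terminal or a non-nullable non-terminal.
Nullable = { 'X' }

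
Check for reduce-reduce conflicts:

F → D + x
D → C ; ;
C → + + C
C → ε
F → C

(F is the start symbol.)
Augment with F' → F and build the canonical LR(0) collection (I0 = CLOSURE({[F' → . F]}), then GOTO on every symbol after a dot until no new states appear). It has 11 states:
  I0: { [C → . + + C], [C → .], [D → . C ; ;], [F → . C], [F → . D + x], [F' → . F] }  — shift, reduce
  I1: { [C → + . + C] }  — shift
  I2: { [D → C . ; ;], [F → C .] }  — shift, reduce
  I3: { [F → D . + x] }  — shift
  I4: { [F' → F .] }  — accept
  I5: { [F → D + . x] }  — shift
  I6: { [F → D + x .] }  — reduce
  I7: { [D → C ; . ;] }  — shift
  I8: { [D → C ; ; .] }  — reduce
  I9: { [C → + + . C], [C → . + + C], [C → .] }  — shift, reduce
  I10: { [C → + + C .] }  — reduce

No state contains more than one complete item.

Answer: No reduce-reduce conflicts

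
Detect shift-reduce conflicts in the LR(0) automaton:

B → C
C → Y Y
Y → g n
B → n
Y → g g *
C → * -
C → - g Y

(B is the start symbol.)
No shift-reduce conflicts

A shift-reduce conflict occurs when an LR(0) state has both:
  - a complete (reduce) item [A → α .] (dot at the end), and
  - a shift item [B → β . c γ] (dot before a terminal).

Augment with B' → B and build the canonical LR(0) collection (I0 = CLOSURE({[B' → . B]}), then GOTO on every symbol after a dot until no new states appear). It has 15 states:
  I0: { [B → . C], [B → . n], [B' → . B], [C → . * -], [C → . - g Y], [C → . Y Y], [Y → . g g *], [Y → . g n] }  — shift
  I1: { [C → * . -] }  — shift
  I2: { [C → - . g Y] }  — shift
  I3: { [B' → B .] }  — accept
  I4: { [B → C .] }  — reduce
  I5: { [C → Y . Y], [Y → . g g *], [Y → . g n] }  — shift
  I6: { [Y → g . g *], [Y → g . n] }  — shift
  I7: { [B → n .] }  — reduce
  I8: { [Y → g g . *] }  — shift
  I9: { [Y → g n .] }  — reduce
  I10: { [Y → g g * .] }  — reduce
  I11: { [C → Y Y .] }  — reduce
  I12: { [C → - g . Y], [Y → . g g *], [Y → . g n] }  — shift
  I13: { [C → - g Y .] }  — reduce
  I14: { [C → * - .] }  — reduce

No state contains both a complete item and a shift item.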